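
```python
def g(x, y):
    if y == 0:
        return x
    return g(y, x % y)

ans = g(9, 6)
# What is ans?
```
Call trace:
g(x=9, y=6)
  g(x=6, y=3)
    g(x=3, y=0)
    -> return 3
  -> return 3
-> return 3

Final answer: 3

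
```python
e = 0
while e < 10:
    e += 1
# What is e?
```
Trace:
  e=0
  e=1
  e=2
  e=3
  e=4
  e=5
  e=6
  e=7
  e=8
  e=9
  e=10

Final answer: 10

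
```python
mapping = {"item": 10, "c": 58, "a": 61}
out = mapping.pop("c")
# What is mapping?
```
Trace:
  mapping={'item': 10, 'c': 58, 'a': 61}
  mapping={'item': 10, 'a': 61}, out=58

Final answer: {'item': 10, 'a': 61}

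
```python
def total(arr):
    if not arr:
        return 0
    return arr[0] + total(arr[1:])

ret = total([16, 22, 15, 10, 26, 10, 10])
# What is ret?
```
Call trace:
total(arr=[16, 22, 15, 10, 26, 10, 10])
  total(arr=[22, 15, 10, 26, 10, 10])
    total(arr=[15, 10, 26, 10, 10])
      total(arr=[10, 26, 10, 10])
        total(arr=[26, 10, 10])
          total(arr=[10, 10])
            total(arr=[10])
              total(arr=[])
              -> return 0
            -> return 10
          -> return 20
        -> return 46
      -> return 56
    -> return 71
  -> return 93
-> return 109

Final answer: 109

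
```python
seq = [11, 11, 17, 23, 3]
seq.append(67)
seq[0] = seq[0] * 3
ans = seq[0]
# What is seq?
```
Trace:
  seq=[11, 11, 17, 23, 3]
  seq=[11, 11, 17, 23, 3, 67]
  seq=[33, 11, 17, 23, 3, 67]
  seq=[33, 11, 17, 23, 3, 67], ans=33

Final answer: [33, 11, 17, 23, 3, 67]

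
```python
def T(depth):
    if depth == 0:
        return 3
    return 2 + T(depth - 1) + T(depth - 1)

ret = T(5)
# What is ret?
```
Call trace (a repeated sub-call is expanded the first time; later identical calls just restate its return value):
T(depth=5)
  T(depth=4)
    T(depth=3)
      T(depth=2)
        T(depth=1)
          T(depth=0)
          -> return 3
          T(depth=0)
          -> return 3
        -> return 8
        T(depth=1) -> return 8  (same call as traced above)
      -> return 18
      T(depth=2) -> return 18  (same call as traced above)
    -> return 38
    T(depth=3) -> return 38  (same call as traced above)
  -> return 78
  T(depth=4) -> return 78  (same call as traced above)
-> return 158

Final answer: 158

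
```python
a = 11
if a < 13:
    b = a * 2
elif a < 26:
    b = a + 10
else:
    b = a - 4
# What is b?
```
Trace:
  a=11
  a=11, b=22

Final answer: 22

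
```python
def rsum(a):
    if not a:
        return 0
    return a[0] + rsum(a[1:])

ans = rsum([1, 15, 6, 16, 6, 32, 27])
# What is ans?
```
Call trace:
rsum(a=[1, 15, 6, 16, 6, 32, 27])
  rsum(a=[15, 6, 16, 6, 32, 27])
    rsum(a=[6, 16, 6, 32, 27])
      rsum(a=[16, 6, 32, 27])
        rsum(a=[6, 32, 27])
          rsum(a=[32, 27])
            rsum(a=[27])
              rsum(a=[])
              -> return 0
            -> return 27
          -> return 59
        -> return 65
      -> return 81
    -> return 87
  -> return 102
-> return 103

Final answer: 103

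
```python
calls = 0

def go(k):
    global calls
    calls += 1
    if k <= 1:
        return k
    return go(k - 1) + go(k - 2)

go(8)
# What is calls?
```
Call trace (a repeated sub-call is expanded the first time; later identical calls just restate its return value):
go(k=8)
  go(k=7)
    go(k=6)
      go(k=5)
        go(k=4)
          go(k=3)
            go(k=2)
              go(k=1)
              -> return 1
              go(k=0)
              -> return 0
            -> return 1
            go(k=1)
            -> return 1
          -> return 2
          go(k=2) -> return 1  (same call as traced above)
        -> return 3
        go(k=3) -> return 2  (same call as traced above)
      -> return 5
      go(k=4) -> return 3  (same call as traced above)
    -> return 8
    go(k=5) -> return 5  (same call as traced above)
  -> return 13
  go(k=6) -> return 8  (same call as traced above)
-> return 21

calls is incremented once per call, so count the calls in each subtree. Let C(k) = number of calls made by go(k).
C(0) = C(1) = 1 (base case, no recursion); C(k) = 1 + C(k - 1) + C(k - 2) otherwise.
C(2) = 1 + C(1) + C(0) = 1 + 1 + 1 = 3
C(3) = 1 + C(2) + C(1) = 1 + 3 + 1 = 5
C(4) = 1 + C(3) + C(2) = 1 + 5 + 3 = 9
C(5) = 1 + C(4) + C(3) = 1 + 9 + 5 = 15
C(6) = 1 + C(5) + C(4) = 1 + 15 + 9 = 25
C(7) = 1 + C(6) + C(5) = 1 + 25 + 15 = 41
C(8) = 1 + C(7) + C(6) = 1 + 41 + 25 = 67
calls = C(8) = 67

Final answer: 67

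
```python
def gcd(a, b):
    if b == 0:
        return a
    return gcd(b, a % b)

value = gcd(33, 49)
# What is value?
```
Call trace:
gcd(a=33, b=49)
  gcd(a=49, b=33)
    gcd(a=33, b=16)
      gcd(a=16, b=1)
        gcd(a=1, b=0)
        -> return 1
      -> return 1
    -> return 1
  -> return 1
-> return 1

Final answer: 1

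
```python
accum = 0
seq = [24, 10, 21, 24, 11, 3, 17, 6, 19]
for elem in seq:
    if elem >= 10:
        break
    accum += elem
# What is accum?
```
Trace:
  accum=0
  accum=0, elem=24

Final answer: 0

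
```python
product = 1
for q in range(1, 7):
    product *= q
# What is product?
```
Trace:
  product=1
  product=1, q=1
  product=2, q=2
  product=6, q=3
  product=24, q=4
  product=120, q=5
  product=720, q=6

Final answer: 720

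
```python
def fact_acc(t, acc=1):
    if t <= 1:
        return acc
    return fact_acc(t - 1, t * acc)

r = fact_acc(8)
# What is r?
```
Call trace:
fact_acc(t=8, acc=1)
  fact_acc(t=7, acc=8)
    fact_acc(t=6, acc=56)
      fact_acc(t=5, acc=336)
        fact_acc(t=4, acc=1680)
          fact_acc(t=3, acc=6720)
            fact_acc(t=2, acc=20160)
              fact_acc(t=1, acc=40320)
              -> return 40320
            -> return 40320
          -> return 40320
        -> return 40320
      -> return 40320
    -> return 40320
  -> return 40320
-> return 40320

Final answer: 40320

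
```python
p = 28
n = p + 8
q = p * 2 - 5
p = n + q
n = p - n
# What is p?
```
Trace:
  p=28
  p=28, n=36
  p=28, n=36, q=51
  p=87, n=36, q=51
  p=87, n=51, q=51

Final answer: 87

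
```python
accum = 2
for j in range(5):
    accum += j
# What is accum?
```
Trace:
  accum=2
  accum=2, j=0
  accum=3, j=1
  accum=5, j=2
  accum=8, j=3
  accum=12, j=4

Final answer: 12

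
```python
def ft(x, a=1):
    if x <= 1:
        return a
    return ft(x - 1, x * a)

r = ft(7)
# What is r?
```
Call trace:
ft(x=7, a=1)
  ft(x=6, a=7)
    ft(x=5, a=42)
      ft(x=4, a=210)
        ft(x=3, a=840)
          ft(x=2, a=2520)
            ft(x=1, a=5040)
            -> return 5040
          -> return 5040
        -> return 5040
      -> return 5040
    -> return 5040
  -> return 5040
-> return 5040

Final answer: 5040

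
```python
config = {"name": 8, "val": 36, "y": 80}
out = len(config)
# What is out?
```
Trace:
  config={'name': 8, 'val': 36, 'y': 80}
  config={'name': 8, 'val': 36, 'y': 80}, out=3

Final answer: 3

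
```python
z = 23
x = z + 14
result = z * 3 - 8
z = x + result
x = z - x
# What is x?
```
Trace:
  z=23
  z=23, x=37
  z=23, x=37, result=61
  z=98, x=37, result=61
  z=98, x=61, result=61

Final answer: 61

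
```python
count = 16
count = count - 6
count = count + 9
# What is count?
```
Trace:
  count=16
  count=10
  count=19

Final answer: 19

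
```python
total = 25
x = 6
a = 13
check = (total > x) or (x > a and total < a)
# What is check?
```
Trace:
  total=25
  total=25, x=6
  total=25, x=6, a=13
  total=25, x=6, a=13, check=True

Final answer: True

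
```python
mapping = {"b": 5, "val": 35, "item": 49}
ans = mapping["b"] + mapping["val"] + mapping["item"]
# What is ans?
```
Trace:
  mapping={'b': 5, 'val': 35, 'item': 49}
  mapping={'b': 5, 'val': 35, 'item': 49}, ans=89

Final answer: 89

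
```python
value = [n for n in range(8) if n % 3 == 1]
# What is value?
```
Trace:
  n=0
  n=1
  n=2
  n=3
  n=4
  n=5
  n=6
  n=7
  value=[1, 4, 7]

Final answer: [1, 4, 7]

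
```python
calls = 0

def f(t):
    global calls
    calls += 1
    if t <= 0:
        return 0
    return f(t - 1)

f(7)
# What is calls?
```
Call trace:
f(t=7)
  f(t=6)
    f(t=5)
      f(t=4)
        f(t=3)
          f(t=2)
            f(t=1)
              f(t=0)
              -> return 0
            -> return 0
          -> return 0
        -> return 0
      -> return 0
    -> return 0
  -> return 0
-> return 0

calls is incremented once per call. f is entered once for each t = 7, 6, 5, 4, 3, 2, 1, 0 (the t <= 0 call returns without recursing), i.e. 7 + 1 calls.
calls = 8

Final answer: 8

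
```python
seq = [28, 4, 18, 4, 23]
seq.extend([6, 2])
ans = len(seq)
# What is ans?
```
Trace:
  seq=[28, 4, 18, 4, 23]
  seq=[28, 4, 18, 4, 23, 6, 2]
  seq=[28, 4, 18, 4, 23, 6, 2], ans=7

Final answer: 7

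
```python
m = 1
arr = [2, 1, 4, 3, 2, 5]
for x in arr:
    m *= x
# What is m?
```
Trace:
  m=1
  m=2, x=2
  m=2, x=1
  m=8, x=4
  m=24, x=3
  m=48, x=2
  m=240, x=5

Final answer: 240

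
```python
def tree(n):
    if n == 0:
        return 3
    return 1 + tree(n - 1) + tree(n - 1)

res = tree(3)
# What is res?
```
Call trace (a repeated sub-call is expanded the first time; later identical calls just restate its return value):
tree(n=3)
  tree(n=2)
    tree(n=1)
      tree(n=0)
      -> return 3
      tree(n=0)
      -> return 3
    -> return 7
    tree(n=1) -> return 7  (same call as traced above)
  -> return 15
  tree(n=2) -> return 15  (same call as traced above)
-> return 31

Final answer: 31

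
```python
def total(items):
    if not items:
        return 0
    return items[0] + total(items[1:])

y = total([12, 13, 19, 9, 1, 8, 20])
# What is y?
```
Call trace:
total(items=[12, 13, 19, 9, 1, 8, 20])
  total(items=[13, 19, 9, 1, 8, 20])
    total(items=[19, 9, 1, 8, 20])
      total(items=[9, 1, 8, 20])
        total(items=[1, 8, 20])
          total(items=[8, 20])
            total(items=[20])
              total(items=[])
              -> return 0
            -> return 20
          -> return 28
        -> return 29
      -> return 38
    -> return 57
  -> return 70
-> return 82

Final answer: 82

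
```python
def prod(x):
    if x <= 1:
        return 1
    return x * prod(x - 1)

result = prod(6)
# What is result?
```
Call trace:
prod(x=6)
  prod(x=5)
    prod(x=4)
      prod(x=3)
        prod(x=2)
          prod(x=1)
          -> return 1
        -> return 2
      -> return 6
    -> return 24
  -> return 120
-> return 720

Final answer: 720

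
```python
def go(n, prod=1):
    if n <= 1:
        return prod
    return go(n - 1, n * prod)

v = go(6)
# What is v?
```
Call trace:
go(n=6, prod=1)
  go(n=5, prod=6)
    go(n=4, prod=30)
      go(n=3, prod=120)
        go(n=2, prod=360)
          go(n=1, prod=720)
          -> return 720
        -> return 720
      -> return 720
    -> return 720
  -> return 720
-> return 720

Final answer: 720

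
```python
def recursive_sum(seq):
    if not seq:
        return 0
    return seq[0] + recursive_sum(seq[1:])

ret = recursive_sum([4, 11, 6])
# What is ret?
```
Call trace:
recursive_sum(seq=[4, 11, 6])
  recursive_sum(seq=[11, 6])
    recursive_sum(seq=[6])
      recursive_sum(seq=[])
      -> return 0
    -> return 6
  -> return 17
-> return 21

Final answer: 21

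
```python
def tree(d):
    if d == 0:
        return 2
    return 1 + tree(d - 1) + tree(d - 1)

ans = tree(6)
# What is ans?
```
Call trace (a repeated sub-call is expanded the first time; later identical calls just restate its return value):
tree(d=6)
  tree(d=5)
    tree(d=4)
      tree(d=3)
        tree(d=2)
          tree(d=1)
            tree(d=0)
            -> return 2
            tree(d=0)
            -> return 2
          -> return 5
          tree(d=1) -> return 5  (same call as traced above)
        -> return 11
        tree(d=2) -> return 11  (same call as traced above)
      -> return 23
      tree(d=3) -> return 23  (same call as traced above)
    -> return 47
    tree(d=4) -> return 47  (same call as traced above)
  -> return 95
  tree(d=5) -> return 95  (same call as traced above)
-> return 191

Final answer: 191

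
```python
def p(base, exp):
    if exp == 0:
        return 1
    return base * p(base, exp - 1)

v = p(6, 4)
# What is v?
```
Call trace:
p(base=6, exp=4)
  p(base=6, exp=3)
    p(base=6, exp=2)
      p(base=6, exp=1)
        p(base=6, exp=0)
        -> return 1
      -> return 6
    -> return 36
  -> return 216
-> return 1296

Final answer: 1296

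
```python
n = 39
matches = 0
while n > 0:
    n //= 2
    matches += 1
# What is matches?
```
Trace:
  n=39
  n=39, matches=0
  n=19, matches=1
  n=9, matches=2
  n=4, matches=3
  n=2, matches=4
  n=1, matches=5
  n=0, matches=6

Final answer: 6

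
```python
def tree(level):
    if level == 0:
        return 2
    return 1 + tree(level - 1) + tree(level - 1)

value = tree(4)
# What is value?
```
Call trace (a repeated sub-call is expanded the first time; later identical calls just restate its return value):
tree(level=4)
  tree(level=3)
    tree(level=2)
      tree(level=1)
        tree(level=0)
        -> return 2
        tree(level=0)
        -> return 2
      -> return 5
      tree(level=1) -> return 5  (same call as traced above)
    -> return 11
    tree(level=2) -> return 11  (same call as traced above)
  -> return 23
  tree(level=3) -> return 23  (same call as traced above)
-> return 47

Final answer: 47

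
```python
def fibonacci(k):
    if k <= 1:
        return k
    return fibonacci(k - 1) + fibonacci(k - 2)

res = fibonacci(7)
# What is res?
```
Call trace (a repeated sub-call is expanded the first time; later identical calls just restate its return value):
fibonacci(k=7)
  fibonacci(k=6)
    fibonacci(k=5)
      fibonacci(k=4)
        fibonacci(k=3)
          fibonacci(k=2)
            fibonacci(k=1)
            -> return 1
            fibonacci(k=0)
            -> return 0
          -> return 1
          fibonacci(k=1)
          -> return 1
        -> return 2
        fibonacci(k=2) -> return 1  (same call as traced above)
      -> return 3
      fibonacci(k=3) -> return 2  (same call as traced above)
    -> return 5
    fibonacci(k=4) -> return 3  (same call as traced above)
  -> return 8
  fibonacci(k=5) -> return 5  (same call as traced above)
-> return 13

Final answer: 13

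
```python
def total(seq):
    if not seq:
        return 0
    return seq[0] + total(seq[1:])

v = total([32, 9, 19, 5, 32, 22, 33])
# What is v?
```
Call trace:
total(seq=[32, 9, 19, 5, 32, 22, 33])
  total(seq=[9, 19, 5, 32, 22, 33])
    total(seq=[19, 5, 32, 22, 33])
      total(seq=[5, 32, 22, 33])
        total(seq=[32, 22, 33])
          total(seq=[22, 33])
            total(seq=[33])
              total(seq=[])
              -> return 0
            -> return 33
          -> return 55
        -> return 87
      -> return 92
    -> return 111
  -> return 120
-> return 152

Final answer: 152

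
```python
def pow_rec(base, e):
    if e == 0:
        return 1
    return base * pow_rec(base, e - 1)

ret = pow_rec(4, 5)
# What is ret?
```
Call trace:
pow_rec(base=4, e=5)
  pow_rec(base=4, e=4)
    pow_rec(base=4, e=3)
      pow_rec(base=4, e=2)
        pow_rec(base=4, e=1)
          pow_rec(base=4, e=0)
          -> return 1
        -> return 4
      -> return 16
    -> return 64
  -> return 256
-> return 1024

Final answer: 1024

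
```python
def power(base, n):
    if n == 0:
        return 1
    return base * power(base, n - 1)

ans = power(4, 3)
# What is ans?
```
Call trace:
power(base=4, n=3)
  power(base=4, n=2)
    power(base=4, n=1)
      power(base=4, n=0)
      -> return 1
    -> return 4
  -> return 16
-> return 64

Final answer: 64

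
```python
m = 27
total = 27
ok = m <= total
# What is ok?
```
Trace:
  m=27
  m=27, total=27
  m=27, total=27, ok=True

Final answer: True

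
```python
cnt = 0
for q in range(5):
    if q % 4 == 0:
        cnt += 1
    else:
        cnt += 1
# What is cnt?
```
Trace:
  cnt=0
  cnt=1, q=0
  cnt=2, q=1
  cnt=3, q=2
  cnt=4, q=3
  cnt=5, q=4

Final answer: 5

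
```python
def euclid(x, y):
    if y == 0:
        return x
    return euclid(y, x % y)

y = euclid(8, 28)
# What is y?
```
Call trace:
euclid(x=8, y=28)
  euclid(x=28, y=8)
    euclid(x=8, y=4)
      euclid(x=4, y=0)
      -> return 4
    -> return 4
  -> return 4
-> return 4

Final answer: 4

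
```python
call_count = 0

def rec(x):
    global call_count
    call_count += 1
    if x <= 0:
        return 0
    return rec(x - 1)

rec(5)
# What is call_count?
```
Call trace:
rec(x=5)
  rec(x=4)
    rec(x=3)
      rec(x=2)
        rec(x=1)
          rec(x=0)
          -> return 0
        -> return 0
      -> return 0
    -> return 0
  -> return 0
-> return 0

call_count is incremented once per call. rec is entered once for each x = 5, 4, 3, 2, 1, 0 (the x <= 0 call returns without recursing), i.e. 5 + 1 calls.
call_count = 6

Final answer: 6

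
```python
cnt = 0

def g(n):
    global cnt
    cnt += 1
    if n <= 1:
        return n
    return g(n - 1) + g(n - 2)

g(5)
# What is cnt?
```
Call trace (a repeated sub-call is expanded the first time; later identical calls just restate its return value):
g(n=5)
  g(n=4)
    g(n=3)
      g(n=2)
        g(n=1)
        -> return 1
        g(n=0)
        -> return 0
      -> return 1
      g(n=1)
      -> return 1
    -> return 2
    g(n=2) -> return 1  (same call as traced above)
  -> return 3
  g(n=3) -> return 2  (same call as traced above)
-> return 5

cnt is incremented once per call, so count the calls in each subtree. Let C(n) = number of calls made by g(n).
C(0) = C(1) = 1 (base case, no recursion); C(n) = 1 + C(n - 1) + C(n - 2) otherwise.
C(2) = 1 + C(1) + C(0) = 1 + 1 + 1 = 3
C(3) = 1 + C(2) + C(1) = 1 + 3 + 1 = 5
C(4) = 1 + C(3) + C(2) = 1 + 5 + 3 = 9
C(5) = 1 + C(4) + C(3) = 1 + 9 + 5 = 15
cnt = C(5) = 15

Final answer: 15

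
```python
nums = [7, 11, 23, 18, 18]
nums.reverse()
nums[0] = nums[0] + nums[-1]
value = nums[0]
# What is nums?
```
Trace:
  nums=[7, 11, 23, 18, 18]
  nums=[18, 18, 23, 11, 7]
  nums=[25, 18, 23, 11, 7]
  nums=[25, 18, 23, 11, 7], value=25

Final answer: [25, 18, 23, 11, 7]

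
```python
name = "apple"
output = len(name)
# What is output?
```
Trace:
  name='apple'
  name='apple', output=5

Final answer: 5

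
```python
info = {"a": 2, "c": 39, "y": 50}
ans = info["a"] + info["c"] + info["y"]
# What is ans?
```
Trace:
  info={'a': 2, 'c': 39, 'y': 50}
  info={'a': 2, 'c': 39, 'y': 50}, ans=91

Final answer: 91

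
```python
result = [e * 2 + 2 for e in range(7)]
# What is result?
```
Trace:
  e=0
  e=1
  e=2
  e=3
  e=4
  e=5
  e=6
  result=[2, 4, 6, 8, 10, 12, 14]

Final answer: [2, 4, 6, 8, 10, 12, 14]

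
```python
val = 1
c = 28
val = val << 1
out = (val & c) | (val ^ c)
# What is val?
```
Trace:
  val=1
  val=1, c=28
  val=2, c=28
  val=2, c=28, out=30

Final answer: 2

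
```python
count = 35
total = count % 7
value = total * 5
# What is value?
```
Trace:
  count=35
  count=35, total=0
  count=35, total=0, value=0

Final answer: 0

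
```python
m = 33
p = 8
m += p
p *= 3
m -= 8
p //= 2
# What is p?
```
Trace:
  m=33
  m=33, p=8
  m=41, p=8
  m=41, p=24
  m=33, p=24
  m=33, p=12

Final answer: 12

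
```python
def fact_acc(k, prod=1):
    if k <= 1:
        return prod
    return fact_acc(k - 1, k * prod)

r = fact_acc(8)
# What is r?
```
Call trace:
fact_acc(k=8, prod=1)
  fact_acc(k=7, prod=8)
    fact_acc(k=6, prod=56)
      fact_acc(k=5, prod=336)
        fact_acc(k=4, prod=1680)
          fact_acc(k=3, prod=6720)
            fact_acc(k=2, prod=20160)
              fact_acc(k=1, prod=40320)
              -> return 40320
            -> return 40320
          -> return 40320
        -> return 40320
      -> return 40320
    -> return 40320
  -> return 40320
-> return 40320

Final answer: 40320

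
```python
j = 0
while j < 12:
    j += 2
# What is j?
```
Trace:
  j=0
  j=2
  j=4
  j=6
  j=8
  j=10
  j=12

Final answer: 12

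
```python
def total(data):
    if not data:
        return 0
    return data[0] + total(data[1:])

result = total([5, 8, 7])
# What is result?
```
Call trace:
total(data=[5, 8, 7])
  total(data=[8, 7])
    total(data=[7])
      total(data=[])
      -> return 0
    -> return 7
  -> return 15
-> return 20

Final answer: 20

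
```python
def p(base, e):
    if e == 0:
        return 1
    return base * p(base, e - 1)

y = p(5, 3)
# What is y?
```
Call trace:
p(base=5, e=3)
  p(base=5, e=2)
    p(base=5, e=1)
      p(base=5, e=0)
      -> return 1
    -> return 5
  -> return 25
-> return 125

Final answer: 125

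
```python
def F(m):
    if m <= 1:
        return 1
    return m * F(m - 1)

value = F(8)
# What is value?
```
Call trace:
F(m=8)
  F(m=7)
    F(m=6)
      F(m=5)
        F(m=4)
          F(m=3)
            F(m=2)
              F(m=1)
              -> return 1
            -> return 2
          -> return 6
        -> return 24
      -> return 120
    -> return 720
  -> return 5040
-> return 40320

Final answer: 40320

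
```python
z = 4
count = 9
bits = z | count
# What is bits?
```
Trace:
  z=4
  z=4, count=9
  z=4, count=9, bits=13

Final answer: 13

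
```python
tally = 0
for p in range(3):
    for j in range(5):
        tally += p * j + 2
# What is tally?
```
Trace:
  tally=0
  tally=2, p=0, j=0
  tally=4, p=0, j=1
  tally=6, p=0, j=2
  tally=8, p=0, j=3
  tally=10, p=0, j=4
  tally=12, p=1, j=0
  tally=15, p=1, j=1
  tally=19, p=1, j=2
  tally=24, p=1, j=3
  tally=30, p=1, j=4
  tally=32, p=2, j=0
  tally=36, p=2, j=1
  tally=42, p=2, j=2
  tally=50, p=2, j=3
  tally=60, p=2, j=4

Final answer: 60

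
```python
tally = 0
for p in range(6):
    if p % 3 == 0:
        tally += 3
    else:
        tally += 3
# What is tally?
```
Trace:
  tally=0
  tally=3, p=0
  tally=6, p=1
  tally=9, p=2
  tally=12, p=3
  tally=15, p=4
  tally=18, p=5

Final answer: 18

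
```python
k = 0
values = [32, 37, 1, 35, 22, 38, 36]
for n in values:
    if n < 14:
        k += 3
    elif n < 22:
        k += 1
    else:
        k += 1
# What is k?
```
Trace:
  k=0
  k=1, n=32
  k=2, n=37
  k=5, n=1
  k=6, n=35
  k=7, n=22
  k=8, n=38
  k=9, n=36

Final answer: 9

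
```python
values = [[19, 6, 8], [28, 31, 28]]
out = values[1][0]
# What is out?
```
Trace:
  values=[[19, 6, 8], [28, 31, 28]]
  values=[[19, 6, 8], [28, 31, 28]], out=28

Final answer: 28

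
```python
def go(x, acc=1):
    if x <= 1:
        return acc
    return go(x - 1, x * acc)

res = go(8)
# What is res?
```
Call trace:
go(x=8, acc=1)
  go(x=7, acc=8)
    go(x=6, acc=56)
      go(x=5, acc=336)
        go(x=4, acc=1680)
          go(x=3, acc=6720)
            go(x=2, acc=20160)
              go(x=1, acc=40320)
              -> return 40320
            -> return 40320
          -> return 40320
        -> return 40320
      -> return 40320
    -> return 40320
  -> return 40320
-> return 40320

Final answer: 40320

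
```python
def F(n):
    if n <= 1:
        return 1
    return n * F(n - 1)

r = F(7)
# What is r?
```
Call trace:
F(n=7)
  F(n=6)
    F(n=5)
      F(n=4)
        F(n=3)
          F(n=2)
            F(n=1)
            -> return 1
          -> return 2
        -> return 6
      -> return 24
    -> return 120
  -> return 720
-> return 5040

Final answer: 5040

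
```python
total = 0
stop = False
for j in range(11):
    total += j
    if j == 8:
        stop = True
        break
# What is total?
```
Trace:
  total=0
  total=0, stop=False
  total=0, stop=False, j=0
  total=1, stop=False, j=1
  total=3, stop=False, j=2
  total=6, stop=False, j=3
  total=10, stop=False, j=4
  total=15, stop=False, j=5
  total=21, stop=False, j=6
  total=28, stop=False, j=7
  total=36, stop=True, j=8

Final answer: 36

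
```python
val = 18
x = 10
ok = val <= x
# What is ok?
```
Trace:
  val=18
  val=18, x=10
  val=18, x=10, ok=False

Final answer: False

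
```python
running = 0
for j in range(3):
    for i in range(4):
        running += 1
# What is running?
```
Trace:
  running=0
  running=1, j=0, i=0
  running=2, j=0, i=1
  running=3, j=0, i=2
  running=4, j=0, i=3
  running=5, j=1, i=0
  running=6, j=1, i=1
  running=7, j=1, i=2
  running=8, j=1, i=3
  running=9, j=2, i=0
  running=10, j=2, i=1
  running=11, j=2, i=2
  running=12, j=2, i=3

Final answer: 12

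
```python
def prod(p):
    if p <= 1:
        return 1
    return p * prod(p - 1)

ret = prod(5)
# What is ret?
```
Call trace:
prod(p=5)
  prod(p=4)
    prod(p=3)
      prod(p=2)
        prod(p=1)
        -> return 1
      -> return 2
    -> return 6
  -> return 24
-> return 120

Final answer: 120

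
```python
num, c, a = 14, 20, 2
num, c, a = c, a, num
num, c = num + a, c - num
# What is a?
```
Trace:
  num=14, c=20, a=2
  num=20, c=2, a=14
  num=34, c=-18, a=14

Final answer: 14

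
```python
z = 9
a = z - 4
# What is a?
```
Trace:
  z=9
  z=9, a=5

Final answer: 5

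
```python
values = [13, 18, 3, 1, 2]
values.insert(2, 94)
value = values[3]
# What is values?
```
Trace:
  values=[13, 18, 3, 1, 2]
  values=[13, 18, 94, 3, 1, 2]
  values=[13, 18, 94, 3, 1, 2], value=3

Final answer: [13, 18, 94, 3, 1, 2]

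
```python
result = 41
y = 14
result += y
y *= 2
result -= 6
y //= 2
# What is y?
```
Trace:
  result=41
  result=41, y=14
  result=55, y=14
  result=55, y=28
  result=49, y=28
  result=49, y=14

Final answer: 14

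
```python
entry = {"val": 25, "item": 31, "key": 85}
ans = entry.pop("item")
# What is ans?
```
Trace:
  entry={'val': 25, 'item': 31, 'key': 85}
  entry={'val': 25, 'key': 85}, ans=31

Final answer: 31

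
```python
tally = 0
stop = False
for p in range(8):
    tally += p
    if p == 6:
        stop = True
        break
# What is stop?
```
Trace:
  tally=0
  tally=0, stop=False
  tally=0, stop=False, p=0
  tally=1, stop=False, p=1
  tally=3, stop=False, p=2
  tally=6, stop=False, p=3
  tally=10, stop=False, p=4
  tally=15, stop=False, p=5
  tally=21, stop=True, p=6

Final answer: True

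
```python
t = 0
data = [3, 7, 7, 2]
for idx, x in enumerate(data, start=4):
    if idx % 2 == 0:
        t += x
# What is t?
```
Trace:
  t=0
  t=3, idx=4, x=3
  t=3, idx=5, x=7
  t=10, idx=6, x=7
  t=10, idx=7, x=2

Final answer: 10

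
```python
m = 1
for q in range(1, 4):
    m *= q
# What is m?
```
Trace:
  m=1
  m=1, q=1
  m=2, q=2
  m=6, q=3

Final answer: 6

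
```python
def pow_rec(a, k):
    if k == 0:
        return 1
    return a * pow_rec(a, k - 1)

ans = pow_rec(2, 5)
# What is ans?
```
Call trace:
pow_rec(a=2, k=5)
  pow_rec(a=2, k=4)
    pow_rec(a=2, k=3)
      pow_rec(a=2, k=2)
        pow_rec(a=2, k=1)
          pow_rec(a=2, k=0)
          -> return 1
        -> return 2
      -> return 4
    -> return 8
  -> return 16
-> return 32

Final answer: 32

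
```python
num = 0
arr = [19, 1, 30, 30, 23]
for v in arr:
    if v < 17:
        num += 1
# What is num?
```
Trace:
  num=0
  num=0, v=19
  num=1, v=1
  num=1, v=30
  num=1, v=30
  num=1, v=23

Final answer: 1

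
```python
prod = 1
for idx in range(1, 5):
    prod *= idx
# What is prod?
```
Trace:
  prod=1
  prod=1, idx=1
  prod=2, idx=2
  prod=6, idx=3
  prod=24, idx=4

Final answer: 24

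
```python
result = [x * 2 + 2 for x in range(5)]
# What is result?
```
Trace:
  x=0
  x=1
  x=2
  x=3
  x=4
  result=[2, 4, 6, 8, 10]

Final answer: [2, 4, 6, 8, 10]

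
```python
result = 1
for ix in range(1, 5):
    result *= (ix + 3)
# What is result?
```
Trace:
  result=1
  result=4, ix=1
  result=20, ix=2
  result=120, ix=3
  result=840, ix=4

Final answer: 840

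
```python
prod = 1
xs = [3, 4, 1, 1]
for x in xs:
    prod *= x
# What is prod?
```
Trace:
  prod=1
  prod=3, x=3
  prod=12, x=4
  prod=12, x=1
  prod=12, x=1

Final answer: 12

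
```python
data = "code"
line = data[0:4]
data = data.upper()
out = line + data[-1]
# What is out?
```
Trace:
  data='code'
  data='code', line='code'
  data='CODE', line='code'
  data='CODE', line='code', out='codeE'

Final answer: 'codeE'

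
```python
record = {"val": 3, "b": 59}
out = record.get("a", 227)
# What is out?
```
Trace:
  record={'val': 3, 'b': 59}
  record={'val': 3, 'b': 59}, out=227

Final answer: 227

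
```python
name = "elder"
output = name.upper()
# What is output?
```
Trace:
  name='elder'
  name='elder', output='ELDER'

Final answer: 'ELDER'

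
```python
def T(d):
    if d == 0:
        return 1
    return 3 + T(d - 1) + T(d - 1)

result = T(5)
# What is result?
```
Call trace (a repeated sub-call is expanded the first time; later identical calls just restate its return value):
T(d=5)
  T(d=4)
    T(d=3)
      T(d=2)
        T(d=1)
          T(d=0)
          -> return 1
          T(d=0)
          -> return 1
        -> return 5
        T(d=1) -> return 5  (same call as traced above)
      -> return 13
      T(d=2) -> return 13  (same call as traced above)
    -> return 29
    T(d=3) -> return 29  (same call as traced above)
  -> return 61
  T(d=4) -> return 61  (same call as traced above)
-> return 125

Final answer: 125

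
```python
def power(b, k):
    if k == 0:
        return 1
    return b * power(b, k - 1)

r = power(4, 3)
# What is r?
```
Call trace:
power(b=4, k=3)
  power(b=4, k=2)
    power(b=4, k=1)
      power(b=4, k=0)
      -> return 1
    -> return 4
  -> return 16
-> return 64

Final answer: 64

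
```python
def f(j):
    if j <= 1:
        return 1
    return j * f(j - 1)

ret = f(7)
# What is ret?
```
Call trace:
f(j=7)
  f(j=6)
    f(j=5)
      f(j=4)
        f(j=3)
          f(j=2)
            f(j=1)
            -> return 1
          -> return 2
        -> return 6
      -> return 24
    -> return 120
  -> return 720
-> return 5040

Final answer: 5040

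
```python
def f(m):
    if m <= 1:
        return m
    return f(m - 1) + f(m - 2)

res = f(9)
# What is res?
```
Call trace (a repeated sub-call is expanded the first time; later identical calls just restate its return value):
f(m=9)
  f(m=8)
    f(m=7)
      f(m=6)
        f(m=5)
          f(m=4)
            f(m=3)
              f(m=2)
                f(m=1)
                -> return 1
                f(m=0)
                -> return 0
              -> return 1
              f(m=1)
              -> return 1
            -> return 2
            f(m=2) -> return 1  (same call as traced above)
          -> return 3
          f(m=3) -> return 2  (same call as traced above)
        -> return 5
        f(m=4) -> return 3  (same call as traced above)
      -> return 8
      f(m=5) -> return 5  (same call as traced above)
    -> return 13
    f(m=6) -> return 8  (same call as traced above)
  -> return 21
  f(m=7) -> return 13  (same call as traced above)
-> return 34

Final answer: 34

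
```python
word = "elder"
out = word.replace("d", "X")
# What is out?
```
Trace:
  word='elder'
  word='elder', out='elXer'

Final answer: 'elXer'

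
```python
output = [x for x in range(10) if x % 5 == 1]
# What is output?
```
Trace:
  x=0
  x=1
  x=2
  x=3
  x=4
  x=5
  x=6
  x=7
  x=8
  x=9
  output=[1, 6]

Final answer: [1, 6]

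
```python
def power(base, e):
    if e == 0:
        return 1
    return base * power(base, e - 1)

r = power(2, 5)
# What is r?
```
Call trace:
power(base=2, e=5)
  power(base=2, e=4)
    power(base=2, e=3)
      power(base=2, e=2)
        power(base=2, e=1)
          power(base=2, e=0)
          -> return 1
        -> return 2
      -> return 4
    -> return 8
  -> return 16
-> return 32

Final answer: 32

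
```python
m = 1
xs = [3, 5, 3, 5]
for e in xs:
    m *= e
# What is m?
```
Trace:
  m=1
  m=3, e=3
  m=15, e=5
  m=45, e=3
  m=225, e=5

Final answer: 225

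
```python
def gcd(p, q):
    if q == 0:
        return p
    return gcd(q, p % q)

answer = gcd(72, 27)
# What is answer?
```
Call trace:
gcd(p=72, q=27)
  gcd(p=27, q=18)
    gcd(p=18, q=9)
      gcd(p=9, q=0)
      -> return 9
    -> return 9
  -> return 9
-> return 9

Final answer: 9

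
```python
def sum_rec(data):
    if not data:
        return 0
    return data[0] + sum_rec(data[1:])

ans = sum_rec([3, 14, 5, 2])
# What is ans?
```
Call trace:
sum_rec(data=[3, 14, 5, 2])
  sum_rec(data=[14, 5, 2])
    sum_rec(data=[5, 2])
      sum_rec(data=[2])
        sum_rec(data=[])
        -> return 0
      -> return 2
    -> return 7
  -> return 21
-> return 24

Final answer: 24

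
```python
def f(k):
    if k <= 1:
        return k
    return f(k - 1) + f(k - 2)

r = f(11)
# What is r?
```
Call trace (a repeated sub-call is expanded the first time; later identical calls just restate its return value):
f(k=11)
  f(k=10)
    f(k=9)
      f(k=8)
        f(k=7)
          f(k=6)
            f(k=5)
              f(k=4)
                f(k=3)
                  f(k=2)
                    f(k=1)
                    -> return 1
                    f(k=0)
                    -> return 0
                  -> return 1
                  f(k=1)
                  -> return 1
                -> return 2
                f(k=2) -> return 1  (same call as traced above)
              -> return 3
              f(k=3) -> return 2  (same call as traced above)
            -> return 5
            f(k=4) -> return 3  (same call as traced above)
          -> return 8
          f(k=5) -> return 5  (same call as traced above)
        -> return 13
        f(k=6) -> return 8  (same call as traced above)
      -> return 21
      f(k=7) -> return 13  (same call as traced above)
    -> return 34
    f(k=8) -> return 21  (same call as traced above)
  -> return 55
  f(k=9) -> return 34  (same call as traced above)
-> return 89

Final answer: 89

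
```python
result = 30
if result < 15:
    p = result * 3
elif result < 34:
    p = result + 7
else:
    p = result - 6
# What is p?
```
Trace:
  result=30
  result=30, p=37

Final answer: 37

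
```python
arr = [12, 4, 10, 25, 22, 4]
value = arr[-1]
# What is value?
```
Trace:
  arr=[12, 4, 10, 25, 22, 4]
  arr=[12, 4, 10, 25, 22, 4], value=4

Final answer: 4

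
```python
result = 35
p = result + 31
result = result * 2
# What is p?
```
Trace:
  result=35
  result=35, p=66
  result=70, p=66

Final answer: 66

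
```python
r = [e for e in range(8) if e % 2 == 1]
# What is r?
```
Trace:
  e=0
  e=1
  e=2
  e=3
  e=4
  e=5
  e=6
  e=7
  r=[1, 3, 5, 7]

Final answer: [1, 3, 5, 7]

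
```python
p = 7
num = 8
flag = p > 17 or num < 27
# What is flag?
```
Trace:
  p=7
  p=7, num=8
  p=7, num=8, flag=True

Final answer: True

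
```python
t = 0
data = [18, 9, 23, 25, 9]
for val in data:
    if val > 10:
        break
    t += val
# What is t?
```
Trace:
  t=0
  t=0, val=18

Final answer: 0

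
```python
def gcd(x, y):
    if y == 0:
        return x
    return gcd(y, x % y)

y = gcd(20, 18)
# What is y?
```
Call trace:
gcd(x=20, y=18)
  gcd(x=18, y=2)
    gcd(x=2, y=0)
    -> return 2
  -> return 2
-> return 2

Final answer: 2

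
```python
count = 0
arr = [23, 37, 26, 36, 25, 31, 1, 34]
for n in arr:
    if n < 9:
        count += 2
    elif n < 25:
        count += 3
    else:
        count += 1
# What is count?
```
Trace:
  count=0
  count=3, n=23
  count=4, n=37
  count=5, n=26
  count=6, n=36
  count=7, n=25
  count=8, n=31
  count=10, n=1
  count=11, n=34

Final answer: 11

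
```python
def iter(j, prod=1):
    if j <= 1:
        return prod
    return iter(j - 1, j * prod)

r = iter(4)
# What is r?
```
Call trace:
iter(j=4, prod=1)
  iter(j=3, prod=4)
    iter(j=2, prod=12)
      iter(j=1, prod=24)
      -> return 24
    -> return 24
  -> return 24
-> return 24

Final answer: 24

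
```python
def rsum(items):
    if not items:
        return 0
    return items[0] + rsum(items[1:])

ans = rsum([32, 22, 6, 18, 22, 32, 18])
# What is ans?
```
Call trace:
rsum(items=[32, 22, 6, 18, 22, 32, 18])
  rsum(items=[22, 6, 18, 22, 32, 18])
    rsum(items=[6, 18, 22, 32, 18])
      rsum(items=[18, 22, 32, 18])
        rsum(items=[22, 32, 18])
          rsum(items=[32, 18])
            rsum(items=[18])
              rsum(items=[])
              -> return 0
            -> return 18
          -> return 50
        -> return 72
      -> return 90
    -> return 96
  -> return 118
-> return 150

Final answer: 150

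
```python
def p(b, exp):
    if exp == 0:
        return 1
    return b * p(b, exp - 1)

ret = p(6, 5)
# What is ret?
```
Call trace:
p(b=6, exp=5)
  p(b=6, exp=4)
    p(b=6, exp=3)
      p(b=6, exp=2)
        p(b=6, exp=1)
          p(b=6, exp=0)
          -> return 1
        -> return 6
      -> return 36
    -> return 216
  -> return 1296
-> return 7776

Final answer: 7776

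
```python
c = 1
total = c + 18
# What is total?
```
Trace:
  c=1
  c=1, total=19

Final answer: 19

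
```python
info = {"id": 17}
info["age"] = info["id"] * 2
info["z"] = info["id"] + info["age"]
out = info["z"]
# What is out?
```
Trace:
  info={'id': 17}
  info={'id': 17, 'age': 34}
  info={'id': 17, 'age': 34, 'z': 51}
  info={'id': 17, 'age': 34, 'z': 51}, out=51

Final answer: 51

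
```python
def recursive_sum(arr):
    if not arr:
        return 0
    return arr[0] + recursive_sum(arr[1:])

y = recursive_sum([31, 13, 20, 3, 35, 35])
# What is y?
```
Call trace:
recursive_sum(arr=[31, 13, 20, 3, 35, 35])
  recursive_sum(arr=[13, 20, 3, 35, 35])
    recursive_sum(arr=[20, 3, 35, 35])
      recursive_sum(arr=[3, 35, 35])
        recursive_sum(arr=[35, 35])
          recursive_sum(arr=[35])
            recursive_sum(arr=[])
            -> return 0
          -> return 35
        -> return 70
      -> return 73
    -> return 93
  -> return 106
-> return 137

Final answer: 137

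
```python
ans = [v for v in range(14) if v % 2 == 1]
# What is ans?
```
Trace:
  v=0
  v=1
  v=2
  v=3
  v=4
  v=5
  v=6
  v=7
  v=8
  v=9
  v=10
  v=11
  v=12
  v=13
  ans=[1, 3, 5, 7, 9, 11, 13]

Final answer: [1, 3, 5, 7, 9, 11, 13]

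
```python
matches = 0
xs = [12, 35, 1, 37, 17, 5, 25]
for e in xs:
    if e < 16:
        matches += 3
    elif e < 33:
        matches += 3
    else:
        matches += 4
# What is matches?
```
Trace:
  matches=0
  matches=3, e=12
  matches=7, e=35
  matches=10, e=1
  matches=14, e=37
  matches=17, e=17
  matches=20, e=5
  matches=23, e=25

Final answer: 23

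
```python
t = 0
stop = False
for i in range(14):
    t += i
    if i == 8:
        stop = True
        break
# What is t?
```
Trace:
  t=0
  t=0, stop=False
  t=0, stop=False, i=0
  t=1, stop=False, i=1
  t=3, stop=False, i=2
  t=6, stop=False, i=3
  t=10, stop=False, i=4
  t=15, stop=False, i=5
  t=21, stop=False, i=6
  t=28, stop=False, i=7
  t=36, stop=True, i=8

Final answer: 36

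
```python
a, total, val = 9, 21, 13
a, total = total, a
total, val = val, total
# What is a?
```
Trace:
  a=9, total=21, val=13
  a=21, total=9, val=13
  a=21, total=13, val=9

Final answer: 21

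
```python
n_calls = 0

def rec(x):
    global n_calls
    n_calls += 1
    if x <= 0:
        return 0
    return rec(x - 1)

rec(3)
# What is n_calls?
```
Call trace:
rec(x=3)
  rec(x=2)
    rec(x=1)
      rec(x=0)
      -> return 0
    -> return 0
  -> return 0
-> return 0

n_calls is incremented once per call. rec is entered once for each x = 3, 2, 1, 0 (the x <= 0 call returns without recursing), i.e. 3 + 1 calls.
n_calls = 4

Final answer: 4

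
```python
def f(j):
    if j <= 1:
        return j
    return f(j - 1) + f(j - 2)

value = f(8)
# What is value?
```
Call trace (a repeated sub-call is expanded the first time; later identical calls just restate its return value):
f(j=8)
  f(j=7)
    f(j=6)
      f(j=5)
        f(j=4)
          f(j=3)
            f(j=2)
              f(j=1)
              -> return 1
              f(j=0)
              -> return 0
            -> return 1
            f(j=1)
            -> return 1
          -> return 2
          f(j=2) -> return 1  (same call as traced above)
        -> return 3
        f(j=3) -> return 2  (same call as traced above)
      -> return 5
      f(j=4) -> return 3  (same call as traced above)
    -> return 8
    f(j=5) -> return 5  (same call as traced above)
  -> return 13
  f(j=6) -> return 8  (same call as traced above)
-> return 21

Final answer: 21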